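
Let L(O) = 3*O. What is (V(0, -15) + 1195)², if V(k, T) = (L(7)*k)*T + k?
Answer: 1428025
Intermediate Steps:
V(k, T) = k + 21*T*k (V(k, T) = ((3*7)*k)*T + k = (21*k)*T + k = 21*T*k + k = k + 21*T*k)
(V(0, -15) + 1195)² = (0*(1 + 21*(-15)) + 1195)² = (0*(1 - 315) + 1195)² = (0*(-314) + 1195)² = (0 + 1195)² = 1195² = 1428025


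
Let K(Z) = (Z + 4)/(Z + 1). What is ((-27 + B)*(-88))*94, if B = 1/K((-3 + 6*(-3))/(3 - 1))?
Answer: 2746304/13 ≈ 2.1125e+5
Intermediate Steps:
K(Z) = (4 + Z)/(1 + Z)
B = 19/13 (B = 1/((4 + (-3 + 6*(-3))/(3 - 1))/(1 + (-3 + 6*(-3))/(3 - 1))) = 1/((4 + (-3 - 18)/2)/(1 + (-3 - 18)/2)) = 1/((4 - 21*½)/(1 - 21*½)) = 1/((4 - 21/2)/(1 - 21/2)) = 1/(-13/2/(-19/2)) = 1/(-2/19*(-13/2)) = 1/(13/19) = 19/13 ≈ 1.4615)
((-27 + B)*(-88))*94 = ((-27 + 19/13)*(-88))*94 = -332/13*(-88)*94 = (29216/13)*94 = 2746304/13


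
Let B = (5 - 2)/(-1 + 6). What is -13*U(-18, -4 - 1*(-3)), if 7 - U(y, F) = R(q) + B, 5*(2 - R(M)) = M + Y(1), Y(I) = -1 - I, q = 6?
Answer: -338/5 ≈ -67.600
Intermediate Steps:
R(M) = 12/5 - M/5 (R(M) = 2 - (M + (-1 - 1*1))/5 = 2 - (M + (-1 - 1))/5 = 2 - (M - 2)/5 = 2 - (-2 + M)/5 = 2 + (⅖ - M/5) = 12/5 - M/5)
B = ⅗ (B = 3/5 = 3*(⅕) = ⅗ ≈ 0.60000)
U(y, F) = 26/5 (U(y, F) = 7 - ((12/5 - ⅕*6) + ⅗) = 7 - ((12/5 - 6/5) + ⅗) = 7 - (6/5 + ⅗) = 7 - 1*9/5 = 7 - 9/5 = 26/5)
-13*U(-18, -4 - 1*(-3)) = -13*26/5 = -338/5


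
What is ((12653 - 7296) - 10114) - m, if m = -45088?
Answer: 40331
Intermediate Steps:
((12653 - 7296) - 10114) - m = ((12653 - 7296) - 10114) - 1*(-45088) = (5357 - 10114) + 45088 = -4757 + 45088 = 40331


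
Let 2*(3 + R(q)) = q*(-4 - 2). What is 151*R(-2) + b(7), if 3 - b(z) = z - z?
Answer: 456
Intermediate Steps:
R(q) = -3 - 3*q (R(q) = -3 + (q*(-4 - 2))/2 = -3 + (q*(-6))/2 = -3 + (-6*q)/2 = -3 - 3*q)
b(z) = 3 (b(z) = 3 - (z - z) = 3 - 1*0 = 3 + 0 = 3)
151*R(-2) + b(7) = 151*(-3 - 3*(-2)) + 3 = 151*(-3 + 6) + 3 = 151*3 + 3 = 453 + 3 = 456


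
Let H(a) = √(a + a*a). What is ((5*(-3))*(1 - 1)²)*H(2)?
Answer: 0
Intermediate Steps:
H(a) = √(a + a²)
((5*(-3))*(1 - 1)²)*H(2) = ((5*(-3))*(1 - 1)²)*√(2*(1 + 2)) = (-15*0²)*√(2*3) = (-15*0)*√6 = 0*√6 = 0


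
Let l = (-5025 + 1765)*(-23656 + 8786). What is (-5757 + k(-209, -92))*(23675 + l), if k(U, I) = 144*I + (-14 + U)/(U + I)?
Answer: -277432961964750/301 ≈ -9.2170e+11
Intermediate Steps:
l = 48476200 (l = -3260*(-14870) = 48476200)
k(U, I) = 144*I + (-14 + U)/(I + U)
(-5757 + k(-209, -92))*(23675 + l) = (-5757 + (-14 - 209 + 144*(-92)² + 144*(-92)*(-209))/(-92 - 209))*(23675 + 48476200) = (-5757 + (-14 - 209 + 144*8464 + 2768832)/(-301))*48499875 = (-5757 - (-14 - 209 + 1218816 + 2768832)/301)*48499875 = (-5757 - 1/301*3987425)*48499875 = (-5757 - 3987425/301)*48499875 = -5720282/301*48499875 = -277432961964750/301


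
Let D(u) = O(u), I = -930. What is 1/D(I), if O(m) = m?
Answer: -1/930 ≈ -0.0010753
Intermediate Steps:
D(u) = u
1/D(I) = 1/(-930) = -1/930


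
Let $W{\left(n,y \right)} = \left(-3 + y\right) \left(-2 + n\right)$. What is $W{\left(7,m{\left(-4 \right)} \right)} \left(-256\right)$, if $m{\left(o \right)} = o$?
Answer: $8960$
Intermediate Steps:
$W{\left(7,m{\left(-4 \right)} \right)} \left(-256\right) = \left(6 - 21 - -8 + 7 \left(-4\right)\right) \left(-256\right) = \left(6 - 21 + 8 - 28\right) \left(-256\right) = \left(-35\right) \left(-256\right) = 8960$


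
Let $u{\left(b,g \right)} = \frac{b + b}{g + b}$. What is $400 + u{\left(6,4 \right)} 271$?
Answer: $\frac{3626}{5} \approx 725.2$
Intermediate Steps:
$u{\left(b,g \right)} = \frac{2 b}{b + g}$
$400 + u{\left(6,4 \right)} 271 = 400 + 2 \cdot 6 \frac{1}{6 + 4} \cdot 271 = 400 + 2 \cdot 6 \cdot \frac{1}{10} \cdot 271 = 400 + \frac{6}{5} \cdot 271 = 400 + \frac{1626}{5} = \frac{3626}{5}$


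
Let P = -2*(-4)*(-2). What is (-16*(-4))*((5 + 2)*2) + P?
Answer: 880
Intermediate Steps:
P = -16 (P = 8*(-2) = -16)
(-16*(-4))*((5 + 2)*2) + P = (-16*(-4))*((5 + 2)*2) - 16 = 64*(7*2) - 16 = 64*14 - 16 = 896 - 16 = 880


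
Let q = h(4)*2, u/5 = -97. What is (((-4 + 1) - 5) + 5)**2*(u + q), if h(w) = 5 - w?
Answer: -4347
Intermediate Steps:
u = -485 (u = 5*(-97) = -485)
q = 2 (q = (5 - 1*4)*2 = (5 - 4)*2 = 1*2 = 2)
(((-4 + 1) - 5) + 5)**2*(u + q) = (((-4 + 1) - 5) + 5)**2*(-485 + 2) = ((-3 - 5) + 5)**2*(-483) = (-8 + 5)**2*(-483) = (-3)**2*(-483) = 9*(-483) = -4347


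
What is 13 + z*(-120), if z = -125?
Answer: 15013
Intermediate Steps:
13 + z*(-120) = 13 - 125*(-120) = 13 + 15000 = 15013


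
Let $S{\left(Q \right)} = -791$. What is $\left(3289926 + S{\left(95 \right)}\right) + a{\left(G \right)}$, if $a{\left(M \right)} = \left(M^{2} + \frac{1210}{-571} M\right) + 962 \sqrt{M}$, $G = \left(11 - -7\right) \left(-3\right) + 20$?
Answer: $\frac{1878797301}{571} + 962 i \sqrt{34} \approx 3.2904 \cdot 10^{6} + 5609.4 i$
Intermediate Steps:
$G = -34$ ($G = \left(11 + 7\right) \left(-3\right) + 20 = 18 \left(-3\right) + 20 = -54 + 20 = -34$)
$a{\left(M \right)} = M^{2} + 962 \sqrt{M} - \frac{1210 M}{571}$ ($a{\left(M \right)} = \left(M^{2} + 1210 \left(- \frac{1}{571}\right) M\right) + 962 \sqrt{M} = \left(M^{2} - \frac{1210 M}{571}\right) + 962 \sqrt{M} = M^{2} + 962 \sqrt{M} - \frac{1210 M}{571}$)
$\left(3289926 + S{\left(95 \right)}\right) + a{\left(G \right)} = \left(3289926 - 791\right) + \left(\left(-34\right)^{2} + 962 \sqrt{-34} - - \frac{41140}{571}\right) = 3289135 + \left(1156 + 962 i \sqrt{34} + \frac{41140}{571}\right) = 3289135 + \left(\frac{701216}{571} + 962 i \sqrt{34}\right) = \frac{1878797301}{571} + 962 i \sqrt{34}$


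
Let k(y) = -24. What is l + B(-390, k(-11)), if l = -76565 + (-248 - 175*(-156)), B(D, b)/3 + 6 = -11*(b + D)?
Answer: -35869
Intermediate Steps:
B(D, b) = -18 - 33*D - 33*b (B(D, b) = -18 + 3*(-11*(b + D)) = -18 + 3*(-11*(D + b)) = -18 + 3*(-11*D - 11*b) = -18 + (-33*D - 33*b) = -18 - 33*D - 33*b)
l = -49513 (l = -76565 + (-248 + 27300) = -76565 + 27052 = -49513)
l + B(-390, k(-11)) = -49513 + (-18 - 33*(-390) - 33*(-24)) = -49513 + (-18 + 12870 + 792) = -49513 + 13644 = -35869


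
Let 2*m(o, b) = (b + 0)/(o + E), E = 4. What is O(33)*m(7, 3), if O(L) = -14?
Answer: -21/11 ≈ -1.9091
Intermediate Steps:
m(o, b) = b/(2*(4 + o)) (m(o, b) = ((b + 0)/(o + 4))/2 = (b/(4 + o))/2 = b/(2*(4 + o)))
O(33)*m(7, 3) = -7*3/(4 + 7) = -7*3/11 = -14*3/22 = -21/11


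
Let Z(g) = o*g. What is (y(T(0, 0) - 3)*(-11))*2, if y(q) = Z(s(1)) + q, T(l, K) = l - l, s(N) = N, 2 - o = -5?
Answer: -88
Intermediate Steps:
o = 7 (o = 2 - 1*(-5) = 2 + 5 = 7)
T(l, K) = 0
Z(g) = 7*g
y(q) = 7 + q (y(q) = 7*1 + q = 7 + q)
(y(T(0, 0) - 3)*(-11))*2 = ((7 + (0 - 3))*(-11))*2 = ((7 - 3)*(-11))*2 = (4*(-11))*2 = -44*2 = -88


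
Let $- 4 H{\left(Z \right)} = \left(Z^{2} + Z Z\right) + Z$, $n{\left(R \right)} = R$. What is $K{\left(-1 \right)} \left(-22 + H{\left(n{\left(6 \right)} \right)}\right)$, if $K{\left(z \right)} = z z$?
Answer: $- \frac{83}{2} \approx -41.5$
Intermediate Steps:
$H{\left(Z \right)} = - \frac{Z^{2}}{2} - \frac{Z}{4}$ ($H{\left(Z \right)} = - \frac{\left(Z^{2} + Z Z\right) + Z}{4} = - \frac{\left(Z^{2} + Z^{2}\right) + Z}{4} = - \frac{2 Z^{2} + Z}{4} = - \frac{Z + 2 Z^{2}}{4} = - \frac{Z^{2}}{2} - \frac{Z}{4}$)
$K{\left(z \right)} = z^{2}$
$K{\left(-1 \right)} \left(-22 + H{\left(n{\left(6 \right)} \right)}\right) = \left(-1\right)^{2} \left(-22 - \frac{3 \left(1 + 2 \cdot 6\right)}{2}\right) = 1 \left(-22 - \frac{3 \left(1 + 12\right)}{2}\right) = 1 \left(-22 - \frac{3}{2} \cdot 13\right) = 1 \left(-22 - \frac{39}{2}\right) = 1 \left(- \frac{83}{2}\right) = - \frac{83}{2}$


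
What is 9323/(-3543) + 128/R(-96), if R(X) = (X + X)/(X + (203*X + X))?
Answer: 46474837/3543 ≈ 13117.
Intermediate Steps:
R(X) = 2/205 (R(X) = (2*X)/(X + 204*X) = (2*X)/((205*X)) = (2*X)*(1/(205*X)) = 2/205)
9323/(-3543) + 128/R(-96) = 9323/(-3543) + 128/(2/205) = 9323*(-1/3543) + 128*(205/2) = -9323/3543 + 13120 = 46474837/3543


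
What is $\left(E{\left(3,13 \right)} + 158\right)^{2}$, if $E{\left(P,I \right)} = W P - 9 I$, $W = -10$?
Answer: $121$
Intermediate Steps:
$E{\left(P,I \right)} = - 10 P - 9 I$
$\left(E{\left(3,13 \right)} + 158\right)^{2} = \left(\left(\left(-10\right) 3 - 117\right) + 158\right)^{2} = \left(\left(-30 - 117\right) + 158\right)^{2} = \left(-147 + 158\right)^{2} = 11^{2} = 121$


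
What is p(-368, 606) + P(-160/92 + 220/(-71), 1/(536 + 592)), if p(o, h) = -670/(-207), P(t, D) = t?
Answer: -23530/14697 ≈ -1.6010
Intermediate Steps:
p(o, h) = 670/207 (p(o, h) = -670*(-1/207) = 670/207)
p(-368, 606) + P(-160/92 + 220/(-71), 1/(536 + 592)) = 670/207 + (-160/92 + 220/(-71)) = 670/207 + (-160*1/92 + 220*(-1/71)) = 670/207 + (-40/23 - 220/71) = 670/207 - 7900/1633 = -23530/14697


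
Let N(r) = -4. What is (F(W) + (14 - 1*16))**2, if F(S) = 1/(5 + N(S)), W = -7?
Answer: 1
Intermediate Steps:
F(S) = 1 (F(S) = 1/(5 - 4) = 1/1 = 1)
(F(W) + (14 - 1*16))**2 = (1 + (14 - 1*16))**2 = (1 + (14 - 16))**2 = (1 - 2)**2 = (-1)**2 = 1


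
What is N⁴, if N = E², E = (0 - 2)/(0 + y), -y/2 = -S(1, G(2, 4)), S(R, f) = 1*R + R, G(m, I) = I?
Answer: 1/256 ≈ 0.0039063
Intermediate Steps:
S(R, f) = 2*R (S(R, f) = R + R = 2*R)
y = 4 (y = -(-2)*2*1 = -(-2)*2 = -2*(-2) = 4)
E = -½ (E = (0 - 2)/(0 + 4) = -2/4 = -2*¼ = -½ ≈ -0.50000)
N = ¼ (N = (-½)² = ¼ ≈ 0.25000)
N⁴ = (¼)⁴ = 1/256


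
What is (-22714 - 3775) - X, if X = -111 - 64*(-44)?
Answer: -29194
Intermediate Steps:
X = 2705 (X = -111 + 2816 = 2705)
(-22714 - 3775) - X = (-22714 - 3775) - 1*2705 = -26489 - 2705 = -29194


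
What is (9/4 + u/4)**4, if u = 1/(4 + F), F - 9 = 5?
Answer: 705911761/26873856 ≈ 26.268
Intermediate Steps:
F = 14 (F = 9 + 5 = 14)
u = 1/18 (u = 1/(4 + 14) = 1/18 ≈ 0.055556)
(9/4 + u/4)**4 = (9/4 + (1/18)/4)**4 = (9*(1/4) + (1/18)*(1/4))**4 = (9/4 + 1/72)**4 = (163/72)**4 = 705911761/26873856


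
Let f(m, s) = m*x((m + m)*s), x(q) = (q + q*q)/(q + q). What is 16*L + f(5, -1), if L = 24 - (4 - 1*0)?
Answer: 595/2 ≈ 297.50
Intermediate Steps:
L = 20 (L = 24 - (4 + 0) = 24 - 1*4 = 24 - 4 = 20)
x(q) = (q + q²)/(2*q) (x(q) = (q + q²)/((2*q)) = (q + q²)*(1/(2*q)) = (q + q²)/(2*q))
f(m, s) = m*(½ + m*s) (f(m, s) = m*(½ + ((m + m)*s)/2) = m*(½ + ((2*m)*s)/2) = m*(½ + (2*m*s)/2) = m*(½ + m*s))
16*L + f(5, -1) = 16*20 + 5*(½ + 5*(-1)) = 320 + 5*(½ - 5) = 320 + 5*(-9/2) = 320 - 45/2 = 595/2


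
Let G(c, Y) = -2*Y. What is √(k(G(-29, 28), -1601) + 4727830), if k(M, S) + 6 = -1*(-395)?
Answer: √4728219 ≈ 2174.4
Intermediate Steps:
k(M, S) = 389 (k(M, S) = -6 - 1*(-395) = -6 + 395 = 389)
√(k(G(-29, 28), -1601) + 4727830) = √(389 + 4727830) = √4728219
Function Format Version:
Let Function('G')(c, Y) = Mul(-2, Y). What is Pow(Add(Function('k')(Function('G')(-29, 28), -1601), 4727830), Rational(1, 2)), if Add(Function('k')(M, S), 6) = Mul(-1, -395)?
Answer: Pow(4728219, Rational(1, 2)) ≈ 2174.4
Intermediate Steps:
Function('k')(M, S) = 389 (Function('k')(M, S) = Add(-6, Mul(-1, -395)) = Add(-6, 395) = 389)
Pow(Add(Function('k')(Function('G')(-29, 28), -1601), 4727830), Rational(1, 2)) = Pow(Add(389, 4727830), Rational(1, 2)) = Pow(4728219, Rational(1, 2))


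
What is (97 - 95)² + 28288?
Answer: 28292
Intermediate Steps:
(97 - 95)² + 28288 = 2² + 28288 = 4 + 28288 = 28292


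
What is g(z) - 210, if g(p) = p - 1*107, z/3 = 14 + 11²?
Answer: 88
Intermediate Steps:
z = 405 (z = 3*(14 + 11²) = 3*(14 + 121) = 3*135 = 405)
g(p) = -107 + p (g(p) = p - 107 = -107 + p)
g(z) - 210 = (-107 + 405) - 210 = 298 - 210 = 88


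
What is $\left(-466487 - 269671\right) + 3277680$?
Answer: $2541522$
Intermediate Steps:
$\left(-466487 - 269671\right) + 3277680 = -736158 + 3277680 = 2541522$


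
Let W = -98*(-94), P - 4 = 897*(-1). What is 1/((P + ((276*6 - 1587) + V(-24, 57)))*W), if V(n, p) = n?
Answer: -1/7811776 ≈ -1.2801e-7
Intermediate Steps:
P = -893 (P = 4 + 897*(-1) = 4 - 897 = -893)
W = 9212
1/((P + ((276*6 - 1587) + V(-24, 57)))*W) = 1/((-893 + ((276*6 - 1587) - 24))*9212) = (1/9212)/(-893 + ((1656 - 1587) - 24)) = (1/9212)/(-893 + (69 - 24)) = (1/9212)/(-893 + 45) = (1/9212)/(-848) = -1/848*1/9212 = -1/7811776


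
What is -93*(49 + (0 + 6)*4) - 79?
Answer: -6868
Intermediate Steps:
-93*(49 + (0 + 6)*4) - 79 = -93*(49 + 6*4) - 79 = -93*(49 + 24) - 79 = -93*73 - 79 = -6789 - 79 = -6868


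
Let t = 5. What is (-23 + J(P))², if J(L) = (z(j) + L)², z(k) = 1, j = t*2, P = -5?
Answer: 49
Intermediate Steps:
j = 10 (j = 5*2 = 10)
J(L) = (1 + L)²
(-23 + J(P))² = (-23 + (1 - 5)²)² = (-23 + (-4)²)² = (-23 + 16)² = (-7)² = 49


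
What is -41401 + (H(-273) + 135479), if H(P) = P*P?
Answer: 168607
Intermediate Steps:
H(P) = P²
-41401 + (H(-273) + 135479) = -41401 + ((-273)² + 135479) = -41401 + (74529 + 135479) = -41401 + 210008 = 168607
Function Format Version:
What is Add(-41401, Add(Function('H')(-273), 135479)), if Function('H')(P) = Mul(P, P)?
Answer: 168607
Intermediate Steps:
Function('H')(P) = Pow(P, 2)
Add(-41401, Add(Function('H')(-273), 135479)) = Add(-41401, Add(Pow(-273, 2), 135479)) = Add(-41401, Add(74529, 135479)) = Add(-41401, 210008) = 168607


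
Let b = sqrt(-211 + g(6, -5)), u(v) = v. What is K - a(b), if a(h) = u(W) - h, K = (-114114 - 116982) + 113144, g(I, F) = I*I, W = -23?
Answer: -117929 + 5*I*sqrt(7) ≈ -1.1793e+5 + 13.229*I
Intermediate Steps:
g(I, F) = I**2
b = 5*I*sqrt(7) (b = sqrt(-211 + 6**2) = sqrt(-211 + 36) = sqrt(-175) = 5*I*sqrt(7) ≈ 13.229*I)
K = -117952 (K = -231096 + 113144 = -117952)
a(h) = -23 - h
K - a(b) = -117952 - (-23 - 5*I*sqrt(7)) = -117952 + (23 + 5*I*sqrt(7)) = -117929 + 5*I*sqrt(7)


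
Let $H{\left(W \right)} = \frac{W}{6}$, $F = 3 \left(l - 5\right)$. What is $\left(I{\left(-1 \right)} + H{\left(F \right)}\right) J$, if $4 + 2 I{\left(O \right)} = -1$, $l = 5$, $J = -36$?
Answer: $90$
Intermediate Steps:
$I{\left(O \right)} = - \frac{5}{2}$ ($I{\left(O \right)} = -2 + \frac{1}{2} \left(-1\right) = -2 - \frac{1}{2} = - \frac{5}{2}$)
$F = 0$ ($F = 3 \left(5 - 5\right) = 3 \cdot 0 = 0$)
$H{\left(W \right)} = \frac{W}{6}$ ($H{\left(W \right)} = W \frac{1}{6} = \frac{W}{6}$)
$\left(I{\left(-1 \right)} + H{\left(F \right)}\right) J = \left(- \frac{5}{2} + \frac{1}{6} \cdot 0\right) \left(-36\right) = \left(- \frac{5}{2} + 0\right) \left(-36\right) = \left(- \frac{5}{2}\right) \left(-36\right) = 90$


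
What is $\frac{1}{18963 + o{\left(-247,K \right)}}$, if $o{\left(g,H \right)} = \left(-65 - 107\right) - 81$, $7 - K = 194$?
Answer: $\frac{1}{18710} \approx 5.3447 \cdot 10^{-5}$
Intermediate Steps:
$K = -187$ ($K = 7 - 194 = -187$)
$o{\left(g,H \right)} = -253$ ($o{\left(g,H \right)} = -172 - 81 = -253$)
$\frac{1}{18963 + o{\left(-247,K \right)}} = \frac{1}{18963 - 253} = \frac{1}{18710}$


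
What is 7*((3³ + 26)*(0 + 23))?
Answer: 8533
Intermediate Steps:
7*((3³ + 26)*(0 + 23)) = 7*((27 + 26)*23) = 7*(53*23) = 7*1219 = 8533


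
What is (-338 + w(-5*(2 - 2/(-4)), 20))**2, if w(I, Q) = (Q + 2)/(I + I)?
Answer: 71774784/625 ≈ 1.1484e+5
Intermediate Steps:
w(I, Q) = (2 + Q)/(2*I) (w(I, Q) = (2 + Q)/((2*I)) = (2 + Q)*(1/(2*I)) = (2 + Q)/(2*I))
(-338 + w(-5*(2 - 2/(-4)), 20))**2 = (-338 + (2 + 20)/(2*((-5*(2 - 2/(-4))))))**2 = (-338 + (1/2)*22/(-5*(2 - 2*(-1/4))))**2 = (-338 + (1/2)*22/(-5*(2 + 1/2)))**2 = (-338 + (1/2)*22/(-5*5/2))**2 = (-338 + (1/2)*22/(-25/2))**2 = (-338 + (1/2)*(-2/25)*22)**2 = (-338 - 22/25)**2 = (-8472/25)**2 = 71774784/625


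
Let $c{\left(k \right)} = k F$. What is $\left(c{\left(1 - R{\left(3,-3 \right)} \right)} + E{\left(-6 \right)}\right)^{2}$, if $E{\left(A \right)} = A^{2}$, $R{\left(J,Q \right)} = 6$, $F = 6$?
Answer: $36$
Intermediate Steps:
$c{\left(k \right)} = 6 k$ ($c{\left(k \right)} = k 6 = 6 k$)
$\left(c{\left(1 - R{\left(3,-3 \right)} \right)} + E{\left(-6 \right)}\right)^{2} = \left(6 \left(1 - 6\right) + \left(-6\right)^{2}\right)^{2} = \left(6 \left(1 - 6\right) + 36\right)^{2} = \left(6 \left(-5\right) + 36\right)^{2} = \left(-30 + 36\right)^{2} = 6^{2} = 36$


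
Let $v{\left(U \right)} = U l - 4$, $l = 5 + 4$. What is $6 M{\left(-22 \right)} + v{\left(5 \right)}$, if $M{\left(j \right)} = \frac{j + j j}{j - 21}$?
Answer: $- \frac{1009}{43} \approx -23.465$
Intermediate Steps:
$M{\left(j \right)} = \frac{j + j^{2}}{-21 + j}$
$l = 9$
$v{\left(U \right)} = -4 + 9 U$ ($v{\left(U \right)} = U 9 - 4 = 9 U - 4 = -4 + 9 U$)
$6 M{\left(-22 \right)} + v{\left(5 \right)} = 6 \left(- \frac{22 \left(1 - 22\right)}{-21 - 22}\right) + \left(-4 + 9 \cdot 5\right) = 6 \left(\left(-22\right) \frac{1}{-43} \left(-21\right)\right) + \left(-4 + 45\right) = 6 \left(\left(-22\right) \left(- \frac{1}{43}\right) \left(-21\right)\right) + 41 = 6 \left(- \frac{462}{43}\right) + 41 = - \frac{2772}{43} + 41 = - \frac{1009}{43}$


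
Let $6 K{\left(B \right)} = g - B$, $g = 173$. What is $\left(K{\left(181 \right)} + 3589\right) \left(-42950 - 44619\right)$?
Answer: $- \frac{942505147}{3} \approx -3.1417 \cdot 10^{8}$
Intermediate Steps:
$K{\left(B \right)} = \frac{173}{6} - \frac{B}{6}$ ($K{\left(B \right)} = \frac{173 - B}{6} = \frac{173}{6} - \frac{B}{6}$)
$\left(K{\left(181 \right)} + 3589\right) \left(-42950 - 44619\right) = \left(\left(\frac{173}{6} - \frac{181}{6}\right) + 3589\right) \left(-42950 - 44619\right) = \left(\left(\frac{173}{6} - \frac{181}{6}\right) + 3589\right) \left(-87569\right) = \left(- \frac{4}{3} + 3589\right) \left(-87569\right) = \frac{10763}{3} \left(-87569\right) = - \frac{942505147}{3}$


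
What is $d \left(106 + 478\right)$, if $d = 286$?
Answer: $167024$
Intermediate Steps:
$d \left(106 + 478\right) = 286 \left(106 + 478\right) = 286 \cdot 584 = 167024$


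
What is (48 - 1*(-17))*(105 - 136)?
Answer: -2015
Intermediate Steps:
(48 - 1*(-17))*(105 - 136) = (48 + 17)*(-31) = 65*(-31) = -2015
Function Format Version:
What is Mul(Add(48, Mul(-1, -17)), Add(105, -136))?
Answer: -2015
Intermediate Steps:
Mul(Add(48, Mul(-1, -17)), Add(105, -136)) = Mul(Add(48, 17), -31) = Mul(65, -31) = -2015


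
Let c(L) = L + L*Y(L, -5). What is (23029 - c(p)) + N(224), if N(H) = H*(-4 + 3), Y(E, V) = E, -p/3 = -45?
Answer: 4445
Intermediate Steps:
p = 135 (p = -3*(-45) = 135)
N(H) = -H (N(H) = H*(-1) = -H)
c(L) = L + L² (c(L) = L + L*L = L + L²)
(23029 - c(p)) + N(224) = (23029 - 135*(1 + 135)) - 1*224 = (23029 - 135*136) - 224 = (23029 - 1*18360) - 224 = (23029 - 18360) - 224 = 4669 - 224 = 4445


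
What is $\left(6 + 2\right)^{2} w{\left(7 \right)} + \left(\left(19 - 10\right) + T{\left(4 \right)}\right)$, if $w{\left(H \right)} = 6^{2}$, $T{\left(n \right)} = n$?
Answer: $2317$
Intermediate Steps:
$w{\left(H \right)} = 36$
$\left(6 + 2\right)^{2} w{\left(7 \right)} + \left(\left(19 - 10\right) + T{\left(4 \right)}\right) = \left(6 + 2\right)^{2} \cdot 36 + \left(\left(19 - 10\right) + 4\right) = 8^{2} \cdot 36 + \left(9 + 4\right) = 64 \cdot 36 + 13 = 2304 + 13 = 2317$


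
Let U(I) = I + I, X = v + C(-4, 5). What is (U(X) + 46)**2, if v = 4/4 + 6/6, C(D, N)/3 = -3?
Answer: 1024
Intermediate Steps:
C(D, N) = -9 (C(D, N) = 3*(-3) = -9)
v = 2 (v = 4*(1/4) + 6*(1/6) = 1 + 1 = 2)
X = -7 (X = 2 - 9 = -7)
U(I) = 2*I
(U(X) + 46)**2 = (2*(-7) + 46)**2 = (-14 + 46)**2 = 32**2 = 1024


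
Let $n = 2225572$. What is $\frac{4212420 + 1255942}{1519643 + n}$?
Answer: $\frac{5468362}{3745215} \approx 1.4601$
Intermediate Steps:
$\frac{4212420 + 1255942}{1519643 + n} = \frac{4212420 + 1255942}{1519643 + 2225572} = \frac{5468362}{3745215}$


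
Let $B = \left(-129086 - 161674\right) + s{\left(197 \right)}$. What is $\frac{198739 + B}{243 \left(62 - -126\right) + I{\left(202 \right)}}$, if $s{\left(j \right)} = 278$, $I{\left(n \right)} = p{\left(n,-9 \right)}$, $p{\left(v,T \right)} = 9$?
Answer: $- \frac{30581}{15231} \approx -2.0078$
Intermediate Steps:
$I{\left(n \right)} = 9$
$B = -290482$ ($B = \left(-129086 - 161674\right) + 278 = -290760 + 278 = -290482$)
$\frac{198739 + B}{243 \left(62 - -126\right) + I{\left(202 \right)}} = \frac{198739 - 290482}{243 \left(62 - -126\right) + 9} = - \frac{91743}{243 \left(62 + 126\right) + 9} = - \frac{91743}{243 \cdot 188 + 9} = - \frac{91743}{45684 + 9} = - \frac{91743}{45693} = \left(-91743\right) \frac{1}{45693} = - \frac{30581}{15231}$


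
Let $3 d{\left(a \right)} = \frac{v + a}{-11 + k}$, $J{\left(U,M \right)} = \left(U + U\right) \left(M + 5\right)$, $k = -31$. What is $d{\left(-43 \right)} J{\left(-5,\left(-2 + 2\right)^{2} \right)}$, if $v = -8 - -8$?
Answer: $- \frac{1075}{63} \approx -17.063$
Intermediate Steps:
$v = 0$ ($v = -8 + 8 = 0$)
$J{\left(U,M \right)} = 2 U \left(5 + M\right)$
$d{\left(a \right)} = - \frac{a}{126}$ ($d{\left(a \right)} = \frac{\left(0 + a\right) \frac{1}{-11 - 31}}{3} = \frac{a \frac{1}{-42}}{3} = \frac{a \left(- \frac{1}{42}\right)}{3} = \frac{\left(- \frac{1}{42}\right) a}{3} = - \frac{a}{126}$)
$d{\left(-43 \right)} J{\left(-5,\left(-2 + 2\right)^{2} \right)} = \left(- \frac{1}{126}\right) \left(-43\right) 2 \left(-5\right) \left(5 + \left(-2 + 2\right)^{2}\right) = \frac{43 \cdot 2 \left(-5\right) \left(5 + 0^{2}\right)}{126} = \frac{43 \cdot 2 \left(-5\right) \left(5 + 0\right)}{126} = \frac{43 \cdot 2 \left(-5\right) 5}{126} = \frac{43}{126} \left(-50\right) = - \frac{1075}{63}$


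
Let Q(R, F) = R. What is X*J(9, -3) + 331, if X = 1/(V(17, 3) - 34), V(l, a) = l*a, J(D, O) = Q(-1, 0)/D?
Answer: 50642/153 ≈ 330.99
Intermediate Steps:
J(D, O) = -1/D
V(l, a) = a*l
X = 1/17 (X = 1/(3*17 - 34) = 1/(51 - 34) = 1/17 ≈ 0.058824)
X*J(9, -3) + 331 = (-1/9)/17 + 331 = (-1*⅑)/17 + 331 = (1/17)*(-⅑) + 331 = -1/153 + 331 = 50642/153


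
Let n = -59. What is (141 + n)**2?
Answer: 6724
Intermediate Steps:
(141 + n)**2 = (141 - 59)**2 = 82**2 = 6724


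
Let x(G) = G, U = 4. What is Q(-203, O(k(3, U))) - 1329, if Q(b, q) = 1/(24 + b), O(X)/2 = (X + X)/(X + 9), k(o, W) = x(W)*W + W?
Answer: -237892/179 ≈ -1329.0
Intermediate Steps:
k(o, W) = W + W² (k(o, W) = W*W + W = W² + W = W + W²)
O(X) = 4*X/(9 + X) (O(X) = 2*((X + X)/(X + 9)) = 2*((2*X)/(9 + X)) = 2*(2*X/(9 + X)) = 4*X/(9 + X))
Q(-203, O(k(3, U))) - 1329 = 1/(24 - 203) - 1329 = 1/(-179) - 1329 = -1/179 - 1329 = -237892/179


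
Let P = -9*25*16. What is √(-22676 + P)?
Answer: 2*I*√6569 ≈ 162.1*I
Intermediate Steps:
P = -3600 (P = -225*16 = -3600)
√(-22676 + P) = √(-22676 - 3600) = √(-26276) = 2*I*√6569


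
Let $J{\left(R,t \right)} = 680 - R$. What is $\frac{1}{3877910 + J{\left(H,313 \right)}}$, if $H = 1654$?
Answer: $\frac{1}{3876936} \approx 2.5794 \cdot 10^{-7}$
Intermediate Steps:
$\frac{1}{3877910 + J{\left(H,313 \right)}} = \frac{1}{3877910 + \left(680 - 1654\right)} = \frac{1}{3877910 - 974} = \frac{1}{3876936}$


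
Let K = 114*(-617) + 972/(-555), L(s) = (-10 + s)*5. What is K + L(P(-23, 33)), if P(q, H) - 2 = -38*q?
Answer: -12211804/185 ≈ -66010.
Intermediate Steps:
P(q, H) = 2 - 38*q
L(s) = -50 + 5*s
K = -13012854/185 (K = -70338 + 972*(-1/555) = -70338 - 324/185 = -13012854/185 ≈ -70340.)
K + L(P(-23, 33)) = -13012854/185 + (-50 + 5*(2 - 38*(-23))) = -13012854/185 + (-50 + 5*(2 + 874)) = -13012854/185 + (-50 + 5*876) = -13012854/185 + (-50 + 4380) = -13012854/185 + 4330 = -12211804/185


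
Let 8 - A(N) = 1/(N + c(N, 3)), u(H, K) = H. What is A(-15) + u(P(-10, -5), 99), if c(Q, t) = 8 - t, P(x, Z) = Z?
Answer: 31/10 ≈ 3.1000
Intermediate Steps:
A(N) = 8 - 1/(5 + N) (A(N) = 8 - 1/(N + (8 - 1*3)) = 8 - 1/(N + (8 - 3)) = 8 - 1/(N + 5) = 8 - 1/(5 + N))
A(-15) + u(P(-10, -5), 99) = (39 + 8*(-15))/(5 - 15) - 5 = (39 - 120)/(-10) - 5 = -⅒*(-81) - 5 = 81/10 - 5 = 31/10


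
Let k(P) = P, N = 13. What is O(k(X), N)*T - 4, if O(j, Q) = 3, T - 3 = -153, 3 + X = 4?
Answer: -454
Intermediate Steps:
X = 1 (X = -3 + 4 = 1)
T = -150 (T = 3 - 153 = -150)
O(k(X), N)*T - 4 = 3*(-150) - 4 = -450 - 4 = -454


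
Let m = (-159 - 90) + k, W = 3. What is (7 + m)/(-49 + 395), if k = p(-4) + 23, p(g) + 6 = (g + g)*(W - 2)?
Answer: -233/346 ≈ -0.67341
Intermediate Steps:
p(g) = -6 + 2*g (p(g) = -6 + (g + g)*(3 - 2) = -6 + (2*g)*1 = -6 + 2*g)
k = 9 (k = (-6 + 2*(-4)) + 23 = (-6 - 8) + 23 = -14 + 23 = 9)
m = -240 (m = (-159 - 90) + 9 = -249 + 9 = -240)
(7 + m)/(-49 + 395) = (7 - 240)/(-49 + 395) = -233/346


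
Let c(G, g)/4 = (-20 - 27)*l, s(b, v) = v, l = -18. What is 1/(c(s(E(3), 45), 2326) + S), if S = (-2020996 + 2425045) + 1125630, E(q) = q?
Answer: 1/1533063 ≈ 6.5229e-7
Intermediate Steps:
c(G, g) = 3384 (c(G, g) = 4*((-20 - 27)*(-18)) = 4*(-47*(-18)) = 4*846 = 3384)
S = 1529679 (S = 404049 + 1125630 = 1529679)
1/(c(s(E(3), 45), 2326) + S) = 1/(3384 + 1529679) = 1/1533063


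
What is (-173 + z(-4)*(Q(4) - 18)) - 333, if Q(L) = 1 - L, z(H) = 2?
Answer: -548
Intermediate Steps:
(-173 + z(-4)*(Q(4) - 18)) - 333 = (-173 + 2*((1 - 1*4) - 18)) - 333 = (-173 + 2*((1 - 4) - 18)) - 333 = (-173 + 2*(-3 - 18)) - 333 = (-173 + 2*(-21)) - 333 = (-173 - 42) - 333 = -215 - 333 = -548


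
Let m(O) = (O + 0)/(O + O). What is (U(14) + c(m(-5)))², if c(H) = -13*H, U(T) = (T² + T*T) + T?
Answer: 638401/4 ≈ 1.5960e+5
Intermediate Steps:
U(T) = T + 2*T² (U(T) = (T² + T²) + T = 2*T² + T = T + 2*T²)
m(O) = ½ (m(O) = O/((2*O)) = O*(1/(2*O)) = ½)
(U(14) + c(m(-5)))² = (14*(1 + 2*14) - 13*½)² = (14*(1 + 28) - 13/2)² = (14*29 - 13/2)² = (406 - 13/2)² = (799/2)² = 638401/4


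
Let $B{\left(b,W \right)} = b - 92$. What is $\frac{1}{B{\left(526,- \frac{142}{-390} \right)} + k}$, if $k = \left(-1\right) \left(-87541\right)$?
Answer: $\frac{1}{87975} \approx 1.1367 \cdot 10^{-5}$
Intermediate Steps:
$B{\left(b,W \right)} = -92 + b$ ($B{\left(b,W \right)} = b - 92 = -92 + b$)
$k = 87541$
$\frac{1}{B{\left(526,- \frac{142}{-390} \right)} + k} = \frac{1}{\left(-92 + 526\right) + 87541} = \frac{1}{434 + 87541} = \frac{1}{87975}$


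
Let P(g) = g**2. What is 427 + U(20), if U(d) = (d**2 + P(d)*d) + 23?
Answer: 8850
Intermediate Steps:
U(d) = 23 + d**2 + d**3 (U(d) = (d**2 + d**2*d) + 23 = (d**2 + d**3) + 23 = 23 + d**2 + d**3)
427 + U(20) = 427 + (23 + 20**2 + 20**3) = 427 + (23 + 400 + 8000) = 427 + 8423 = 8850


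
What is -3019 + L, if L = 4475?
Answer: 1456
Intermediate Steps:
-3019 + L = -3019 + 4475 = 1456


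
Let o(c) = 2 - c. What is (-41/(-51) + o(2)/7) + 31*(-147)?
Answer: -232366/51 ≈ -4556.2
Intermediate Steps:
(-41/(-51) + o(2)/7) + 31*(-147) = (-41/(-51) + (2 - 1*2)/7) + 31*(-147) = (-41*(-1/51) + (2 - 2)*(1/7)) - 4557 = (41/51 + 0*(1/7)) - 4557 = (41/51 + 0) - 4557 = 41/51 - 4557 = -232366/51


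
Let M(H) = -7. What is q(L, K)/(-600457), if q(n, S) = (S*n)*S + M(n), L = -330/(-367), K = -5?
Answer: -23/892177 ≈ -2.5780e-5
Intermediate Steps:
L = 330/367 (L = -330*(-1/367) = 330/367 ≈ 0.89918)
q(n, S) = -7 + n*S**2 (q(n, S) = (S*n)*S - 7 = n*S**2 - 7 = -7 + n*S**2)
q(L, K)/(-600457) = (-7 + (330/367)*(-5)**2)/(-600457) = (-7 + (330/367)*25)*(-1/600457) = (-7 + 8250/367)*(-1/600457) = (5681/367)*(-1/600457) = -23/892177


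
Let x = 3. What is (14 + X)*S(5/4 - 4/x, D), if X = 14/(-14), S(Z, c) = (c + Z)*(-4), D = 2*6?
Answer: -1859/3 ≈ -619.67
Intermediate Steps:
D = 12
S(Z, c) = -4*Z - 4*c (S(Z, c) = (Z + c)*(-4) = -4*Z - 4*c)
X = -1 (X = 14*(-1/14) = -1)
(14 + X)*S(5/4 - 4/x, D) = (14 - 1)*(-4*(5/4 - 4/3) - 4*12) = 13*(-4*(5*(¼) - 4*⅓) - 48) = 13*(-4*(5/4 - 4/3) - 48) = 13*(-4*(-1/12) - 48) = 13*(⅓ - 48) = 13*(-143/3) = -1859/3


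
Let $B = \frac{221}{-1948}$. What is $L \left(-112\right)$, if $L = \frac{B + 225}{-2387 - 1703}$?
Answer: $\frac{6133106}{995915} \approx 6.1583$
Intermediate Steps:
$B = - \frac{221}{1948}$ ($B = 221 \left(- \frac{1}{1948}\right) = - \frac{221}{1948} \approx -0.11345$)
$L = - \frac{438079}{7967320}$ ($L = \frac{- \frac{221}{1948} + 225}{-2387 - 1703} = \frac{438079}{1948 \left(-4090\right)} = \frac{438079}{1948} \left(- \frac{1}{4090}\right) = - \frac{438079}{7967320} \approx -0.054985$)
$L \left(-112\right) = \left(- \frac{438079}{7967320}\right) \left(-112\right) = \frac{6133106}{995915}$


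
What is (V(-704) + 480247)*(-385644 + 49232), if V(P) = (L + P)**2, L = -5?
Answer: -330668774336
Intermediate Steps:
V(P) = (-5 + P)**2
(V(-704) + 480247)*(-385644 + 49232) = ((-5 - 704)**2 + 480247)*(-385644 + 49232) = ((-709)**2 + 480247)*(-336412) = (502681 + 480247)*(-336412) = 982928*(-336412) = -330668774336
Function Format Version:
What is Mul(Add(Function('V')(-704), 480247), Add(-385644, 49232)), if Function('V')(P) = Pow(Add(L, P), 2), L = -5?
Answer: -330668774336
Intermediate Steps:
Function('V')(P) = Pow(Add(-5, P), 2)
Mul(Add(Function('V')(-704), 480247), Add(-385644, 49232)) = Mul(Add(Pow(Add(-5, -704), 2), 480247), Add(-385644, 49232)) = Mul(Add(Pow(-709, 2), 480247), -336412) = Mul(Add(502681, 480247), -336412) = Mul(982928, -336412) = -330668774336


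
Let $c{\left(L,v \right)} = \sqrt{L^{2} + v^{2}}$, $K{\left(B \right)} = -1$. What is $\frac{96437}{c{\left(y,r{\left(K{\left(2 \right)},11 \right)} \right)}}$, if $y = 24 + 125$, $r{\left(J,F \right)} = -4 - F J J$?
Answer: $\frac{96437 \sqrt{22426}}{22426} \approx 643.97$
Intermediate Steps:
$r{\left(J,F \right)} = -4 - F J^{2}$
$y = 149$
$\frac{96437}{c{\left(y,r{\left(K{\left(2 \right)},11 \right)} \right)}} = \frac{96437}{\sqrt{149^{2} + \left(-4 - 11 \left(-1\right)^{2}\right)^{2}}} = \frac{96437}{\sqrt{22201 + \left(-4 - 11 \cdot 1\right)^{2}}} = \frac{96437}{\sqrt{22201 + \left(-4 - 11\right)^{2}}} = \frac{96437}{\sqrt{22201 + \left(-15\right)^{2}}} = \frac{96437}{\sqrt{22201 + 225}} = \frac{96437}{\sqrt{22426}} = 96437 \frac{\sqrt{22426}}{22426} = \frac{96437 \sqrt{22426}}{22426}$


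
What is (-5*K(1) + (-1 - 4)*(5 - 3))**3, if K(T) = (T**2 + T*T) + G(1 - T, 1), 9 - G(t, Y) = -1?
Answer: -343000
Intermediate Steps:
G(t, Y) = 10 (G(t, Y) = 9 - 1*(-1) = 9 + 1 = 10)
K(T) = 10 + 2*T**2 (K(T) = (T**2 + T*T) + 10 = (T**2 + T**2) + 10 = 2*T**2 + 10 = 10 + 2*T**2)
(-5*K(1) + (-1 - 4)*(5 - 3))**3 = (-5*(10 + 2*1**2) + (-1 - 4)*(5 - 3))**3 = (-5*(10 + 2*1) - 5*2)**3 = (-5*(10 + 2) - 10)**3 = (-5*12 - 10)**3 = (-60 - 10)**3 = (-70)**3 = -343000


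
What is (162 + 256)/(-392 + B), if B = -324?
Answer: -209/358 ≈ -0.58380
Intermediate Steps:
(162 + 256)/(-392 + B) = (162 + 256)/(-392 - 324) = 418/(-716) = 418*(-1/716) = -209/358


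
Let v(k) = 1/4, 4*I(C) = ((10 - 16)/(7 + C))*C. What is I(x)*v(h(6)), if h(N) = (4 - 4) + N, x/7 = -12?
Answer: -9/22 ≈ -0.40909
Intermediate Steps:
x = -84 (x = 7*(-12) = -84)
h(N) = N (h(N) = 0 + N = N)
I(C) = -3*C/(2*(7 + C)) (I(C) = (((10 - 16)/(7 + C))*C)/4 = ((-6/(7 + C))*C)/4 = (-6*C/(7 + C))/4 = -3*C/(2*(7 + C)))
v(k) = 1/4
I(x)*v(h(6)) = -3*(-84)/(14 + 2*(-84))*(1/4) = -3*(-84)/(14 - 168)*(1/4) = -3*(-84)/(-154)*(1/4) = -3*(-84)*(-1/154)*(1/4) = -18/11*1/4 = -9/22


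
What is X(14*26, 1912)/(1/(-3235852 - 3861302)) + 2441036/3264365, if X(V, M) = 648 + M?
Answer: -4562254989047428/251105 ≈ -1.8169e+10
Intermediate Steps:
X(14*26, 1912)/(1/(-3235852 - 3861302)) + 2441036/3264365 = (648 + 1912)/(1/(-3235852 - 3861302)) + 2441036/3264365 = 2560/(1/(-7097154)) + 2441036*(1/3264365) = 2560/(-1/7097154) + 187772/251105 = 2560*(-7097154) + 187772/251105 = -18168714240 + 187772/251105 = -4562254989047428/251105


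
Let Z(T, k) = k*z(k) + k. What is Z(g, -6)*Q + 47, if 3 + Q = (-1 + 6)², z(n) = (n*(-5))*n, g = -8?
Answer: 23675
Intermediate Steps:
z(n) = -5*n² (z(n) = (-5*n)*n = -5*n²)
Z(T, k) = k - 5*k³ (Z(T, k) = k*(-5*k²) + k = -5*k³ + k = k - 5*k³)
Q = 22 (Q = -3 + (-1 + 6)² = -3 + 5² = -3 + 25 = 22)
Z(g, -6)*Q + 47 = (-6 - 5*(-6)³)*22 + 47 = (-6 - 5*(-216))*22 + 47 = (-6 + 1080)*22 + 47 = 1074*22 + 47 = 23628 + 47 = 23675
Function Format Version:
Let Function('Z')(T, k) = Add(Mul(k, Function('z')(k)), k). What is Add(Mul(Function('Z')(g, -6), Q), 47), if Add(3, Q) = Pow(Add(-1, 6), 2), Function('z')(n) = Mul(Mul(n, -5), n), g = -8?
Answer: 23675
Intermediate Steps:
Function('z')(n) = Mul(-5, Pow(n, 2)) (Function('z')(n) = Mul(Mul(-5, n), n) = Mul(-5, Pow(n, 2)))
Function('Z')(T, k) = Add(k, Mul(-5, Pow(k, 3))) (Function('Z')(T, k) = Add(Mul(k, Mul(-5, Pow(k, 2))), k) = Add(Mul(-5, Pow(k, 3)), k) = Add(k, Mul(-5, Pow(k, 3))))
Q = 22 (Q = Add(-3, Pow(Add(-1, 6), 2)) = Add(-3, Pow(5, 2)) = Add(-3, 25) = 22)
Add(Mul(Function('Z')(g, -6), Q), 47) = Add(Mul(Add(-6, Mul(-5, Pow(-6, 3))), 22), 47) = Add(Mul(Add(-6, Mul(-5, -216)), 22), 47) = Add(Mul(Add(-6, 1080), 22), 47) = Add(Mul(1074, 22), 47) = Add(23628, 47) = 23675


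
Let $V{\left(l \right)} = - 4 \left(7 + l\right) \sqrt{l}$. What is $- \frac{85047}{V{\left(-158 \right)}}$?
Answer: $\frac{85047 i \sqrt{158}}{95432} \approx 11.202 i$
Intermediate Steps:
$V{\left(l \right)} = \sqrt{l} \left(-28 - 4 l\right)$ ($V{\left(l \right)} = \left(-28 - 4 l\right) \sqrt{l} = \sqrt{l} \left(-28 - 4 l\right)$)
$- \frac{85047}{V{\left(-158 \right)}} = - \frac{85047}{4 \sqrt{-158} \left(-7 - -158\right)} = - \frac{85047}{4 i \sqrt{158} \left(-7 + 158\right)} = - \frac{85047}{4 i \sqrt{158} \cdot 151} = - \frac{85047}{604 i \sqrt{158}} = - 85047 \left(- \frac{i \sqrt{158}}{95432}\right) = \frac{85047 i \sqrt{158}}{95432}$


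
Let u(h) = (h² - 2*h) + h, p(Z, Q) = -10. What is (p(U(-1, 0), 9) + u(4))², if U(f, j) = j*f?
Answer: 4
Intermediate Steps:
U(f, j) = f*j
u(h) = h² - h
(p(U(-1, 0), 9) + u(4))² = (-10 + 4*(-1 + 4))² = (-10 + 4*3)² = (-10 + 12)² = 2² = 4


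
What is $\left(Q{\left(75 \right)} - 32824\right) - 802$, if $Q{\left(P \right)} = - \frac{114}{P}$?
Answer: $- \frac{840688}{25} \approx -33628.0$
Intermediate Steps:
$\left(Q{\left(75 \right)} - 32824\right) - 802 = \left(- \frac{114}{75} - 32824\right) - 802 = \left(\left(-114\right) \frac{1}{75} - 32824\right) - 802 = \left(- \frac{38}{25} - 32824\right) - 802 = - \frac{820638}{25} - 802 = - \frac{840688}{25}$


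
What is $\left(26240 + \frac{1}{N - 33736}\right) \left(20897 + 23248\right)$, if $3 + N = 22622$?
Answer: $\frac{12877541437455}{11117} \approx 1.1584 \cdot 10^{9}$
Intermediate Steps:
$N = 22619$ ($N = -3 + 22622 = 22619$)
$\left(26240 + \frac{1}{N - 33736}\right) \left(20897 + 23248\right) = \left(26240 + \frac{1}{22619 - 33736}\right) \left(20897 + 23248\right) = \left(26240 + \frac{1}{-11117}\right) 44145 = \left(26240 - \frac{1}{11117}\right) 44145 = \frac{291710079}{11117} \cdot 44145 = \frac{12877541437455}{11117}$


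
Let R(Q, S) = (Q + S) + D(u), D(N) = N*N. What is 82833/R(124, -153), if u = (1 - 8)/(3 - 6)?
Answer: -745497/212 ≈ -3516.5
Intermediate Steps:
u = 7/3 (u = -7/(-3) = -7*(-⅓) = 7/3 ≈ 2.3333)
D(N) = N²
R(Q, S) = 49/9 + Q + S (R(Q, S) = (Q + S) + (7/3)² = (Q + S) + 49/9 = 49/9 + Q + S)
82833/R(124, -153) = 82833/(49/9 + 124 - 153) = 82833/(-212/9) = 82833*(-9/212) = -745497/212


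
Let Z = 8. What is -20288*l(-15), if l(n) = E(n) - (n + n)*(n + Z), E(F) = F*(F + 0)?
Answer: -304320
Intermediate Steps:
E(F) = F² (E(F) = F*F = F²)
l(n) = n² - 2*n*(8 + n) (l(n) = n² - (n + n)*(n + 8) = n² - 2*n*(8 + n))
-20288*l(-15) = -(-304320)*(-16 - 1*(-15)) = -(-304320)*(-16 + 15) = -(-304320)*(-1) = -20288*15 = -304320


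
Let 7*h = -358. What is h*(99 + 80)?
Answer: -64082/7 ≈ -9154.6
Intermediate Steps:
h = -358/7 (h = (1/7)*(-358) = -358/7 ≈ -51.143)
h*(99 + 80) = -358*(99 + 80)/7 = -358/7*179 = -64082/7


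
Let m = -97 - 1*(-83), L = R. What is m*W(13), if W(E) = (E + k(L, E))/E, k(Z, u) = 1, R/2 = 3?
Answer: -196/13 ≈ -15.077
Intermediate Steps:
R = 6 (R = 2*3 = 6)
L = 6
m = -14 (m = -97 + 83 = -14)
W(E) = (1 + E)/E (W(E) = (E + 1)/E = (1 + E)/E)
m*W(13) = -14*(1 + 13)/13 = -14*14/13 = -196/13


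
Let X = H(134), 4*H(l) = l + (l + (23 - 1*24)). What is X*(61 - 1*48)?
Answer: 3471/4 ≈ 867.75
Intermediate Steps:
H(l) = -¼ + l/2 (H(l) = (l + (l + (23 - 1*24)))/4 = (l + (l + (23 - 24)))/4 = (l + (l - 1))/4 = (l + (-1 + l))/4 = (-1 + 2*l)/4 = -¼ + l/2)
X = 267/4 (X = -¼ + (½)*134 = -¼ + 67 = 267/4 ≈ 66.750)
X*(61 - 1*48) = 267*(61 - 1*48)/4 = 267*(61 - 48)/4 = (267/4)*13 = 3471/4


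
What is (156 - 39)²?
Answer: 13689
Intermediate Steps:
(156 - 39)² = 117² = 13689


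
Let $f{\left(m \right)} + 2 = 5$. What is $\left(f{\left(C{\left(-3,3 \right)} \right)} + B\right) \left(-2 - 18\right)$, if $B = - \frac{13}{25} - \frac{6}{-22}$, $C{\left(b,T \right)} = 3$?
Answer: $- \frac{3028}{55} \approx -55.055$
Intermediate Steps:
$f{\left(m \right)} = 3$ ($f{\left(m \right)} = -2 + 5 = 3$)
$B = - \frac{68}{275}$ ($B = \left(-13\right) \frac{1}{25} - - \frac{3}{11} = - \frac{13}{25} + \frac{3}{11} = - \frac{68}{275} \approx -0.24727$)
$\left(f{\left(C{\left(-3,3 \right)} \right)} + B\right) \left(-2 - 18\right) = \left(3 - \frac{68}{275}\right) \left(-2 - 18\right) = \frac{757}{275} \left(-20\right) = - \frac{3028}{55}$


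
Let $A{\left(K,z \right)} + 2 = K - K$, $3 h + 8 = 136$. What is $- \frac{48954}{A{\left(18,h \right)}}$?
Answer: $24477$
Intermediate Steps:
$h = \frac{128}{3}$ ($h = - \frac{8}{3} + \frac{1}{3} \cdot 136 = - \frac{8}{3} + \frac{136}{3} = \frac{128}{3} \approx 42.667$)
$A{\left(K,z \right)} = -2$ ($A{\left(K,z \right)} = -2 + \left(K - K\right) = -2 + 0 = -2$)
$- \frac{48954}{A{\left(18,h \right)}} = - \frac{48954}{-2} = \left(-48954\right) \left(- \frac{1}{2}\right) = 24477$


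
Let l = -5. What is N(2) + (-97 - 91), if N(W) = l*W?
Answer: -198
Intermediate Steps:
N(W) = -5*W
N(2) + (-97 - 91) = -5*2 + (-97 - 91) = -10 - 188 = -198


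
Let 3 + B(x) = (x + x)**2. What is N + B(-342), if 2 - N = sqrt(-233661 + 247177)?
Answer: 467855 - 2*sqrt(3379) ≈ 4.6774e+5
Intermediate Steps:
B(x) = -3 + 4*x**2 (B(x) = -3 + (x + x)**2 = -3 + (2*x)**2 = -3 + 4*x**2)
N = 2 - 2*sqrt(3379) (N = 2 - sqrt(-233661 + 247177) = 2 - sqrt(13516) = 2 - 2*sqrt(3379) ≈ -114.26)
N + B(-342) = (2 - 2*sqrt(3379)) + (-3 + 4*(-342)**2) = (2 - 2*sqrt(3379)) + (-3 + 4*116964) = (2 - 2*sqrt(3379)) + (-3 + 467856) = (2 - 2*sqrt(3379)) + 467853 = 467855 - 2*sqrt(3379)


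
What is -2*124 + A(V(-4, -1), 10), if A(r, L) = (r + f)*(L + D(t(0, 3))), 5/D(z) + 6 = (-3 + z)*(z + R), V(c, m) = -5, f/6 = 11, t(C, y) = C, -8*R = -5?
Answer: 20366/63 ≈ 323.27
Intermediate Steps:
R = 5/8 (R = -⅛*(-5) = 5/8 ≈ 0.62500)
f = 66 (f = 6*11 = 66)
D(z) = 5/(-6 + (-3 + z)*(5/8 + z)) (D(z) = 5/(-6 + (-3 + z)*(z + 5/8)) = 5/(-6 + (-3 + z)*(5/8 + z)))
A(r, L) = (66 + r)*(-40/63 + L) (A(r, L) = (r + 66)*(L + 40/(-63 - 19*0 + 8*0²)) = (66 + r)*(L + 40/(-63 + 0 + 8*0)) = (66 + r)*(L + 40/(-63 + 0 + 0)) = (66 + r)*(L + 40/(-63)) = (66 + r)*(L + 40*(-1/63)) = (66 + r)*(L - 40/63) = (66 + r)*(-40/63 + L))
-2*124 + A(V(-4, -1), 10) = -2*124 + (-880/21 + 66*10 - 40/63*(-5) + 10*(-5)) = -248 + (-880/21 + 660 + 200/63 - 50) = -248 + 35990/63 = 20366/63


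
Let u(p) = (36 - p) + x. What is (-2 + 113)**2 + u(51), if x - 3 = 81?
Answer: 12390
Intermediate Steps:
x = 84 (x = 3 + 81 = 84)
u(p) = 120 - p (u(p) = (36 - p) + 84 = 120 - p)
(-2 + 113)**2 + u(51) = (-2 + 113)**2 + (120 - 1*51) = 111**2 + (120 - 51) = 12321 + 69 = 12390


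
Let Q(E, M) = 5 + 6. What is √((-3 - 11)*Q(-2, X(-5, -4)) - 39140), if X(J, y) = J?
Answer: 3*I*√4366 ≈ 198.23*I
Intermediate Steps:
Q(E, M) = 11
√((-3 - 11)*Q(-2, X(-5, -4)) - 39140) = √((-3 - 11)*11 - 39140) = √(-14*11 - 39140) = √(-154 - 39140) = √(-39294) = 3*I*√4366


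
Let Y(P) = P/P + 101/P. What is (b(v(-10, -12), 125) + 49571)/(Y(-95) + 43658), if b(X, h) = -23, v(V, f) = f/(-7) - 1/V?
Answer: 1176765/1036876 ≈ 1.1349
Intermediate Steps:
v(V, f) = -1/V - f/7 (v(V, f) = f*(-⅐) - 1/V = -f/7 - 1/V = -1/V - f/7)
Y(P) = 1 + 101/P
(b(v(-10, -12), 125) + 49571)/(Y(-95) + 43658) = (-23 + 49571)/((101 - 95)/(-95) + 43658) = 49548/(-1/95*6 + 43658) = 49548/(-6/95 + 43658) = 49548/(4147504/95) = 49548*(95/4147504) = 1176765/1036876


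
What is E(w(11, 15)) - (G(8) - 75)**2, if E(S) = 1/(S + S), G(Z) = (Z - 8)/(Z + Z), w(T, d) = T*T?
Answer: -1361249/242 ≈ -5625.0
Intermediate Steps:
w(T, d) = T**2
G(Z) = (-8 + Z)/(2*Z) (G(Z) = (-8 + Z)/((2*Z)) = (-8 + Z)*(1/(2*Z)) = (-8 + Z)/(2*Z))
E(S) = 1/(2*S)
E(w(11, 15)) - (G(8) - 75)**2 = 1/(2*(11**2)) - ((1/2)*(-8 + 8)/8 - 75)**2 = (1/2)/121 - ((1/2)*(1/8)*0 - 75)**2 = (1/2)*(1/121) - (0 - 75)**2 = 1/242 - 1*(-75)**2 = 1/242 - 1*5625 = 1/242 - 5625 = -1361249/242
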